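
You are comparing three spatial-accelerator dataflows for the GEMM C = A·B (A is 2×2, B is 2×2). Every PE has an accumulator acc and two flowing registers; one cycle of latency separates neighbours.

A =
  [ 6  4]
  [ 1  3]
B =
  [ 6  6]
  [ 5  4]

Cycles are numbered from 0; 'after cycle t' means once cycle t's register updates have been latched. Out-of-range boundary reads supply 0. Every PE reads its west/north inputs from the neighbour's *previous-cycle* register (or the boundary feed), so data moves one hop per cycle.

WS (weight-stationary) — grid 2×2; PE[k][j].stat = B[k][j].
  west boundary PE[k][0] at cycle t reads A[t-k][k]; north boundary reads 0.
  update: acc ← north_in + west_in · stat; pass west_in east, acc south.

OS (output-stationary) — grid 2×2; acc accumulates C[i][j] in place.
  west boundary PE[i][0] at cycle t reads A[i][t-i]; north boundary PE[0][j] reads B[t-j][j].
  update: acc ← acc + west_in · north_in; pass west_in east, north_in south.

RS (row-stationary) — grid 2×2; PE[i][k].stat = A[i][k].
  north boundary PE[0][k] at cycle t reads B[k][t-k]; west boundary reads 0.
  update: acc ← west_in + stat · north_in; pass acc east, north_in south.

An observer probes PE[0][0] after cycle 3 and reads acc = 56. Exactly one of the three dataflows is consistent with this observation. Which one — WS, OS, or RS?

dataflow = OS

Under WS (2×2), PE[0][0]:
  step 0 · PE0,0: acc=36; fwd→6 fwd↓36
  step 1 · PE0,0: acc=6; fwd→1 fwd↓6
  step 2 · PE0,0: acc=0; fwd→0 fwd↓0
  step 3 · PE0,0: acc=0; fwd→0 fwd↓0
Under OS (2×2), PE[0][0]:
  step 0 · PE0,0: acc=36; fwd→6 fwd↓6
  step 1 · PE0,0: acc=56; fwd→4 fwd↓5
  step 2 · PE0,0: acc=56; fwd→0 fwd↓0
  step 3 · PE0,0: acc=56; fwd→0 fwd↓0
Under RS (2×2), PE[0][0]:
  step 0 · PE0,0: acc=36; fwd→36 fwd↓6
  step 1 · PE0,0: acc=36; fwd→36 fwd↓6
  step 2 · PE0,0: acc=0; fwd→0 fwd↓0
  step 3 · PE0,0: acc=0; fwd→0 fwd↓0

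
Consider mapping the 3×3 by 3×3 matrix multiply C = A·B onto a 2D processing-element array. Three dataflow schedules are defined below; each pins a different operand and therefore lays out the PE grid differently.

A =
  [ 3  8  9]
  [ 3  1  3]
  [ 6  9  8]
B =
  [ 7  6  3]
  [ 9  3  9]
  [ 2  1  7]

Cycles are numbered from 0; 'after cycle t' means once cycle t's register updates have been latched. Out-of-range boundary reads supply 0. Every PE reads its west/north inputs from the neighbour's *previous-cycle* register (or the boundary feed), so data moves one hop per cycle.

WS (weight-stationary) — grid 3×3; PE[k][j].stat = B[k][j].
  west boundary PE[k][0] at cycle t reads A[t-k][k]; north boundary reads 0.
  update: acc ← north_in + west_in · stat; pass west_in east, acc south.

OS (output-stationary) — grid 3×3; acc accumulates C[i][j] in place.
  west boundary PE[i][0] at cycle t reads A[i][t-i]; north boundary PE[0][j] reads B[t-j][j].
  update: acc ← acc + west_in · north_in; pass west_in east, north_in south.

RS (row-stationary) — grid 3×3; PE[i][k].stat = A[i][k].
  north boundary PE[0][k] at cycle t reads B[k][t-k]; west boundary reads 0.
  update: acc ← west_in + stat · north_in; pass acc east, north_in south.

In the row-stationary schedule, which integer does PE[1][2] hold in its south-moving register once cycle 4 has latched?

register = 1

RS on a 3×3 grid — tracing PE[1][2] and its feeders:
  @0  [0,2]  acc 0  |  →0  ↓0
  @0  [1,1]  acc 0  |  →0  ↓0
  @0  [1,2]  acc 0  |  →0  ↓0
  @1  [0,2]  acc 0  |  →0  ↓0
  @1  [1,1]  acc 0  |  →0  ↓0
  @1  [1,2]  acc 0  |  →0  ↓0
  @2  [0,2]  acc 111  |  →111  ↓2
  @2  [1,1]  acc 30  |  →30  ↓9
  @2  [1,2]  acc 0  |  →0  ↓0
  @3  [0,2]  acc 51  |  →51  ↓1
  @3  [1,1]  acc 21  |  →21  ↓3
  @3  [1,2]  acc 36  |  →36  ↓2
  @4  [0,2]  acc 144  |  →144  ↓7
  @4  [1,1]  acc 18  |  →18  ↓9
  @4  [1,2]  acc 24  |  →24  ↓1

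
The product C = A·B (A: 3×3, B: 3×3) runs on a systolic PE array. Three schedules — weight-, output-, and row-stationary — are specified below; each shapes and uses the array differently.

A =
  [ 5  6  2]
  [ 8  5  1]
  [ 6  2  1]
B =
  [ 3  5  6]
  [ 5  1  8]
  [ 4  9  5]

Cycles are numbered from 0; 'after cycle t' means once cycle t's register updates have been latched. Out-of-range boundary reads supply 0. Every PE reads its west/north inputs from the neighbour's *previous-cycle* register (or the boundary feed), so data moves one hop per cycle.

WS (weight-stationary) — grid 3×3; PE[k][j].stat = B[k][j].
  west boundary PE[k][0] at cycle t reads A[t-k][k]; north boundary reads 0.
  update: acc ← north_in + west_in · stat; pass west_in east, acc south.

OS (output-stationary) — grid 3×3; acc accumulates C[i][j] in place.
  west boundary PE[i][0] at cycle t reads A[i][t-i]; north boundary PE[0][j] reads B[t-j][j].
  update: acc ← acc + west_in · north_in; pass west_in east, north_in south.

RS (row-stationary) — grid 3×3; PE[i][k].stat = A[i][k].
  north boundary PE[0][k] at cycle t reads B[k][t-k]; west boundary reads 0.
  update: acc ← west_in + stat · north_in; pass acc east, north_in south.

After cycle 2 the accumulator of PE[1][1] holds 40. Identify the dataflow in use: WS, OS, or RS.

dataflow = OS

WS [3×3] PE[1][1] across cycles:
  after 0 — PE[1][1] acc=0, pass-E 0, pass-S 0
  after 1 — PE[1][1] acc=0, pass-E 0, pass-S 0
  after 2 — PE[1][1] acc=31, pass-E 6, pass-S 31
OS [3×3] PE[1][1] across cycles:
  after 0 — PE[1][1] acc=0, pass-E 0, pass-S 0
  after 1 — PE[1][1] acc=0, pass-E 0, pass-S 0
  after 2 — PE[1][1] acc=40, pass-E 8, pass-S 5
RS [3×3] PE[1][1] across cycles:
  after 0 — PE[1][1] acc=0, pass-E 0, pass-S 0
  after 1 — PE[1][1] acc=0, pass-E 0, pass-S 0
  after 2 — PE[1][1] acc=49, pass-E 49, pass-S 5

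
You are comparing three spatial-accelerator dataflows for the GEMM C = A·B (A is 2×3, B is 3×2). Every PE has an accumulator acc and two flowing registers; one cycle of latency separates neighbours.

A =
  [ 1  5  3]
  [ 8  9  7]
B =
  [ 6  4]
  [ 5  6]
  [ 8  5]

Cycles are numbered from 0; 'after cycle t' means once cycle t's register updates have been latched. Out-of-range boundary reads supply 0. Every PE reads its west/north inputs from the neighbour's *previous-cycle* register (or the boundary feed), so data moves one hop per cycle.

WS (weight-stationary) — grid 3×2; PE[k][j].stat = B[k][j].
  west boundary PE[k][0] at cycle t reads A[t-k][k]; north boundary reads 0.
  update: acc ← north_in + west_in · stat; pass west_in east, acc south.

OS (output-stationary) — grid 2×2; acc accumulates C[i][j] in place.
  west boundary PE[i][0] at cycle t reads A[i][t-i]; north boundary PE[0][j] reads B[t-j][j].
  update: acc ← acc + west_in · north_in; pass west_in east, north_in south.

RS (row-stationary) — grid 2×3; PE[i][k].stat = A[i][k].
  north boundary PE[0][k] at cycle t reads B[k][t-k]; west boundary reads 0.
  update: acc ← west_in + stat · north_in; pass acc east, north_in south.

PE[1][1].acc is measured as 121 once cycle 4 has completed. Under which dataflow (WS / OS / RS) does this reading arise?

dataflow = OS

WS (3×2 grid), PE[1][1]:
  c0 r1c1: 0 / 0 / 0
  c1 r1c1: 0 / 0 / 0
  c2 r1c1: 34 / 5 / 34
  c3 r1c1: 86 / 9 / 86
  c4 r1c1: 0 / 0 / 0
OS (2×2 grid), PE[1][1]:
  c0 r1c1: 0 / 0 / 0
  c1 r1c1: 0 / 0 / 0
  c2 r1c1: 32 / 8 / 4
  c3 r1c1: 86 / 9 / 6
  c4 r1c1: 121 / 7 / 5
RS (2×3 grid), PE[1][1]:
  c0 r1c1: 0 / 0 / 0
  c1 r1c1: 0 / 0 / 0
  c2 r1c1: 93 / 93 / 5
  c3 r1c1: 86 / 86 / 6
  c4 r1c1: 0 / 0 / 0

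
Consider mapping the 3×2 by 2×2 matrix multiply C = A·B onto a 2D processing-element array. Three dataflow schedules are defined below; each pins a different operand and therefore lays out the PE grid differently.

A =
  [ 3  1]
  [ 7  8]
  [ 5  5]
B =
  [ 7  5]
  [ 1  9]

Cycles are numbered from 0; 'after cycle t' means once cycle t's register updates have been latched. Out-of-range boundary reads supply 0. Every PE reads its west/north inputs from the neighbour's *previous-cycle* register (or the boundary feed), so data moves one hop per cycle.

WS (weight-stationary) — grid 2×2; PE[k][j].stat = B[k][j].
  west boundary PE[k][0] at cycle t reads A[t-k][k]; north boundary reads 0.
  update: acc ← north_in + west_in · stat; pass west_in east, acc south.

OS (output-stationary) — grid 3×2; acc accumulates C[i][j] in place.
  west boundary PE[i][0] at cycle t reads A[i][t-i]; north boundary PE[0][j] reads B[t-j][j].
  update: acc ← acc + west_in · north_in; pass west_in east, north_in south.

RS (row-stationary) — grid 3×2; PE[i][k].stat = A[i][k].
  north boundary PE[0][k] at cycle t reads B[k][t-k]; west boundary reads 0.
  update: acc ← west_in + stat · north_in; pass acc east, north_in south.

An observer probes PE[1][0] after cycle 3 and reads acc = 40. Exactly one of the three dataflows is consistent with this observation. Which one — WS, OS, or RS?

dataflow = WS

— WS: 2×2; PE[1][0] trace:
  c0 r1c0: 0 / 0 / 0
  c1 r1c0: 22 / 1 / 22
  c2 r1c0: 57 / 8 / 57
  c3 r1c0: 40 / 5 / 40
— OS: 3×2; PE[1][0] trace:
  c0 r1c0: 0 / 0 / 0
  c1 r1c0: 49 / 7 / 7
  c2 r1c0: 57 / 8 / 1
  c3 r1c0: 57 / 0 / 0
— RS: 3×2; PE[1][0] trace:
  c0 r1c0: 0 / 0 / 0
  c1 r1c0: 49 / 49 / 7
  c2 r1c0: 35 / 35 / 5
  c3 r1c0: 0 / 0 / 0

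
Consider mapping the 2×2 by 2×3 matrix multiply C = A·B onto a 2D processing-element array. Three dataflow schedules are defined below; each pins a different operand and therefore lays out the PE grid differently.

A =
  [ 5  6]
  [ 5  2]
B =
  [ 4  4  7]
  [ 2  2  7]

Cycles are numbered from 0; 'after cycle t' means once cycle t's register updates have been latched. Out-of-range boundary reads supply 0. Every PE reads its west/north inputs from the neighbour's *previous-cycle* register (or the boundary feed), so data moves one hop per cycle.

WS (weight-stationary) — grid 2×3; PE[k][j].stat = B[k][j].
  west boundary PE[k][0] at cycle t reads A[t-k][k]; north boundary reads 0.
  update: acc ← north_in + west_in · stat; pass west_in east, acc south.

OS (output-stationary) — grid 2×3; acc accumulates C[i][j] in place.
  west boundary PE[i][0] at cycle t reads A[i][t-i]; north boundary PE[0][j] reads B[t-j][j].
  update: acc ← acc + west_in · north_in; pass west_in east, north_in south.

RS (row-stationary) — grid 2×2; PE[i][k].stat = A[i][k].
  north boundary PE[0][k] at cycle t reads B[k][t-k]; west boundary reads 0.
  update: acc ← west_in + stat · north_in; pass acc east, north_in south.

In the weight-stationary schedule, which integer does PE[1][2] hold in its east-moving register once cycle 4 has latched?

register = 2

WS (2×3). Following PE[1][2] plus its west/north inputs:
  cycle 0: PE[0][2] → acc 0, east 0, south 0
  cycle 0: PE[1][1] → acc 0, east 0, south 0
  cycle 0: PE[1][2] → acc 0, east 0, south 0
  cycle 1: PE[0][2] → acc 0, east 0, south 0
  cycle 1: PE[1][1] → acc 0, east 0, south 0
  cycle 1: PE[1][2] → acc 0, east 0, south 0
  cycle 2: PE[0][2] → acc 35, east 5, south 35
  cycle 2: PE[1][1] → acc 32, east 6, south 32
  cycle 2: PE[1][2] → acc 0, east 0, south 0
  cycle 3: PE[0][2] → acc 35, east 5, south 35
  cycle 3: PE[1][1] → acc 24, east 2, south 24
  cycle 3: PE[1][2] → acc 77, east 6, south 77
  cycle 4: PE[0][2] → acc 0, east 0, south 0
  cycle 4: PE[1][1] → acc 0, east 0, south 0
  cycle 4: PE[1][2] → acc 49, east 2, south 49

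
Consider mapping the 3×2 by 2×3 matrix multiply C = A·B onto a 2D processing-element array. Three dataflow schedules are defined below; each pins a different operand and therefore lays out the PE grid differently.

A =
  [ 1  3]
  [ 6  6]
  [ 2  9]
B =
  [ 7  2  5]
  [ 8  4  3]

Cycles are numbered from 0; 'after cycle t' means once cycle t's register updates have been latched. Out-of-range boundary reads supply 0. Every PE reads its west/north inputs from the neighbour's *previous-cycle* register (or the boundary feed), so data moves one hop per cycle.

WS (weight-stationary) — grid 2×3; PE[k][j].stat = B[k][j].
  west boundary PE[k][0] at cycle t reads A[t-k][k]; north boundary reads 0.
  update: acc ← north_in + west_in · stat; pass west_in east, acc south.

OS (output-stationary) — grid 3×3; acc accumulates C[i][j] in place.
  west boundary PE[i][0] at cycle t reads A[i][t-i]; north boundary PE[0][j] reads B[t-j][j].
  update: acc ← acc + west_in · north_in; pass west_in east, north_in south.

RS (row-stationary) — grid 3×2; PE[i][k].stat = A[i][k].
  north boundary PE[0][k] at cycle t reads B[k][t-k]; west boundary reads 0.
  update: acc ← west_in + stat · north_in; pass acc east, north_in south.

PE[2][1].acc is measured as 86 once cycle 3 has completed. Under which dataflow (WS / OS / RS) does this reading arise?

dataflow = RS

WS (2×3): PE[2][1] does not exist.
Under OS (3×3), PE[2][1]:
  t=0 PE[2][1]: acc=0 h=0 v=0
  t=1 PE[2][1]: acc=0 h=0 v=0
  t=2 PE[2][1]: acc=0 h=0 v=0
  t=3 PE[2][1]: acc=4 h=2 v=2
Under RS (3×2), PE[2][1]:
  t=0 PE[2][1]: acc=0 h=0 v=0
  t=1 PE[2][1]: acc=0 h=0 v=0
  t=2 PE[2][1]: acc=0 h=0 v=0
  t=3 PE[2][1]: acc=86 h=86 v=8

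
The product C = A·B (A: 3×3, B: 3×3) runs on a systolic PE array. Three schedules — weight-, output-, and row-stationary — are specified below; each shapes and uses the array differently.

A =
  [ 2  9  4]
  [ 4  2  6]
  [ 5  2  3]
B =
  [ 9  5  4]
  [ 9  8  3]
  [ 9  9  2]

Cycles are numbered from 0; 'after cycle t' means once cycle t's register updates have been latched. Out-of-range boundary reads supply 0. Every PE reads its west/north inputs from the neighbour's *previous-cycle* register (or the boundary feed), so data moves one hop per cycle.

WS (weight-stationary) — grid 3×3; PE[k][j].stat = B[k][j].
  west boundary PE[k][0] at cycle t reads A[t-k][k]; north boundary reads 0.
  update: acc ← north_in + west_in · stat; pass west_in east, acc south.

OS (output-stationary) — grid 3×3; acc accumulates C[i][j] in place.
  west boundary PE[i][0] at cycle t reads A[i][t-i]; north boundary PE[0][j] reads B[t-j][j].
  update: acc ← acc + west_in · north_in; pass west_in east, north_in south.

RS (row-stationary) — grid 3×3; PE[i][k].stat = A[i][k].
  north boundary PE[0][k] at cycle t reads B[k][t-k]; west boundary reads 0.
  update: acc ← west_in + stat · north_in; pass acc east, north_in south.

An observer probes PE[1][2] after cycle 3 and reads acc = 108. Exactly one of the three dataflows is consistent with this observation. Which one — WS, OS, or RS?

dataflow = RS

WS [3×3] PE[1][2] across cycles:
  step 0 · PE1,2: acc=0; fwd→0 fwd↓0
  step 1 · PE1,2: acc=0; fwd→0 fwd↓0
  step 2 · PE1,2: acc=0; fwd→0 fwd↓0
  step 3 · PE1,2: acc=35; fwd→9 fwd↓35
OS [3×3] PE[1][2] across cycles:
  step 0 · PE1,2: acc=0; fwd→0 fwd↓0
  step 1 · PE1,2: acc=0; fwd→0 fwd↓0
  step 2 · PE1,2: acc=0; fwd→0 fwd↓0
  step 3 · PE1,2: acc=16; fwd→4 fwd↓4
RS [3×3] PE[1][2] across cycles:
  step 0 · PE1,2: acc=0; fwd→0 fwd↓0
  step 1 · PE1,2: acc=0; fwd→0 fwd↓0
  step 2 · PE1,2: acc=0; fwd→0 fwd↓0
  step 3 · PE1,2: acc=108; fwd→108 fwd↓9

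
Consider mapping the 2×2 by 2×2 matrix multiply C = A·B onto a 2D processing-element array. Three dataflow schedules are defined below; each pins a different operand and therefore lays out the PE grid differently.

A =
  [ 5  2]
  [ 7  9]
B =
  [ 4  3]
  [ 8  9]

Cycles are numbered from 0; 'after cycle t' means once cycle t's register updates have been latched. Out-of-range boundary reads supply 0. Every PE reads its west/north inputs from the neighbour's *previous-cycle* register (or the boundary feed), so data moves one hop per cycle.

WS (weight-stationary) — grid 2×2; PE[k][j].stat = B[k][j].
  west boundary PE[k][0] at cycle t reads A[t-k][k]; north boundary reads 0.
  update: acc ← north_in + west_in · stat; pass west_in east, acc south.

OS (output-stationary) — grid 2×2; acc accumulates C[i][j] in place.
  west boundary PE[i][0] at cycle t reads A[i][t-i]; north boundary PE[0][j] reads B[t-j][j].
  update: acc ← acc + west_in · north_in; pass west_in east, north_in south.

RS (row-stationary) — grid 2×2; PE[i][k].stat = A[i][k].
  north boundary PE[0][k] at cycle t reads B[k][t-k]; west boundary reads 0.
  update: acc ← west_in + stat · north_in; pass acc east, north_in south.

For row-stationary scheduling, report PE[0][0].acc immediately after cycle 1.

RS on a 2×2 grid — tracing PE[0][0] and its feeders:
  [0] (0,0) acc=20 (h:20 v:4)
  [1] (0,0) acc=15 (h:15 v:3)

PE[0][0].acc = 15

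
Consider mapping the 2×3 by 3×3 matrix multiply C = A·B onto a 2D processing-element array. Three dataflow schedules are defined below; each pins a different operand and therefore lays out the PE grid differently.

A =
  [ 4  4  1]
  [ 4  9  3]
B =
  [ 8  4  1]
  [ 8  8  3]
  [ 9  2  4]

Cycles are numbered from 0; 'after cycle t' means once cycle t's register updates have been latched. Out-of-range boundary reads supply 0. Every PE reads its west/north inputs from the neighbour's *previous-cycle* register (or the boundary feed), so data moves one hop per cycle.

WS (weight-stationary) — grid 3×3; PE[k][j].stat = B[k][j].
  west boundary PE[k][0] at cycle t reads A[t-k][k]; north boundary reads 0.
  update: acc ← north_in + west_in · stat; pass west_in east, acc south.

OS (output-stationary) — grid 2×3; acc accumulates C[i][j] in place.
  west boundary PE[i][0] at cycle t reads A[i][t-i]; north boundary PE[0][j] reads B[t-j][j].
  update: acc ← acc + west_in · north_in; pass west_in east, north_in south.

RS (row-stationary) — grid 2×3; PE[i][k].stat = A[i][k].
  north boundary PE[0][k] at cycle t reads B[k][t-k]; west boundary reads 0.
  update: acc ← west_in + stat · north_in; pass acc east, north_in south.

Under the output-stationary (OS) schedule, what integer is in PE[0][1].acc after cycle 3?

OS 2×3: PE[0][1] cycle-by-cycle (with neighbour feeds):
  @0  [0,0]  acc 32  |  →4  ↓8
  @0  [0,1]  acc 0  |  →0  ↓0
  @1  [0,0]  acc 64  |  →4  ↓8
  @1  [0,1]  acc 16  |  →4  ↓4
  @2  [0,0]  acc 73  |  →1  ↓9
  @2  [0,1]  acc 48  |  →4  ↓8
  @3  [0,0]  acc 73  |  →0  ↓0
  @3  [0,1]  acc 50  |  →1  ↓2

PE[0][1].acc = 50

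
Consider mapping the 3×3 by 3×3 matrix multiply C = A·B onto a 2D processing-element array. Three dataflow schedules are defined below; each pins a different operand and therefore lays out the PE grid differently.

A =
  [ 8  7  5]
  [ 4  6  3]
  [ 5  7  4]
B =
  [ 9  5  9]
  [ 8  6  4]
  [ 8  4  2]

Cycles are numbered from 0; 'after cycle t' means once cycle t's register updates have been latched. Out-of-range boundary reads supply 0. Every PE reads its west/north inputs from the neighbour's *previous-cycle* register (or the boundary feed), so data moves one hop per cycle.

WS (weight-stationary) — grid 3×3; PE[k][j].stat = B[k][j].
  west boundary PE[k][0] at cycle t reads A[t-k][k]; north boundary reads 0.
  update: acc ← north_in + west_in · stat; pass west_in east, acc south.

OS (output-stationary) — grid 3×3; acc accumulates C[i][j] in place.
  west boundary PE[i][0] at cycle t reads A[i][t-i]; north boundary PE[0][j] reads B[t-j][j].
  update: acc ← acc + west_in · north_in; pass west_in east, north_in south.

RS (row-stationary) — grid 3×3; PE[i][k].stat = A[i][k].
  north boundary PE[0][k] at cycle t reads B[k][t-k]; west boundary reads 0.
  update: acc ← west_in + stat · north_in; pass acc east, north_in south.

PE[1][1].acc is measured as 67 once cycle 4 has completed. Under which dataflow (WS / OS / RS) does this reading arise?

dataflow = WS

Under WS (3×3), PE[1][1]:
  step 0 · PE1,1: acc=0; fwd→0 fwd↓0
  step 1 · PE1,1: acc=0; fwd→0 fwd↓0
  step 2 · PE1,1: acc=82; fwd→7 fwd↓82
  step 3 · PE1,1: acc=56; fwd→6 fwd↓56
  step 4 · PE1,1: acc=67; fwd→7 fwd↓67
Under OS (3×3), PE[1][1]:
  step 0 · PE1,1: acc=0; fwd→0 fwd↓0
  step 1 · PE1,1: acc=0; fwd→0 fwd↓0
  step 2 · PE1,1: acc=20; fwd→4 fwd↓5
  step 3 · PE1,1: acc=56; fwd→6 fwd↓6
  step 4 · PE1,1: acc=68; fwd→3 fwd↓4
Under RS (3×3), PE[1][1]:
  step 0 · PE1,1: acc=0; fwd→0 fwd↓0
  step 1 · PE1,1: acc=0; fwd→0 fwd↓0
  step 2 · PE1,1: acc=84; fwd→84 fwd↓8
  step 3 · PE1,1: acc=56; fwd→56 fwd↓6
  step 4 · PE1,1: acc=60; fwd→60 fwd↓4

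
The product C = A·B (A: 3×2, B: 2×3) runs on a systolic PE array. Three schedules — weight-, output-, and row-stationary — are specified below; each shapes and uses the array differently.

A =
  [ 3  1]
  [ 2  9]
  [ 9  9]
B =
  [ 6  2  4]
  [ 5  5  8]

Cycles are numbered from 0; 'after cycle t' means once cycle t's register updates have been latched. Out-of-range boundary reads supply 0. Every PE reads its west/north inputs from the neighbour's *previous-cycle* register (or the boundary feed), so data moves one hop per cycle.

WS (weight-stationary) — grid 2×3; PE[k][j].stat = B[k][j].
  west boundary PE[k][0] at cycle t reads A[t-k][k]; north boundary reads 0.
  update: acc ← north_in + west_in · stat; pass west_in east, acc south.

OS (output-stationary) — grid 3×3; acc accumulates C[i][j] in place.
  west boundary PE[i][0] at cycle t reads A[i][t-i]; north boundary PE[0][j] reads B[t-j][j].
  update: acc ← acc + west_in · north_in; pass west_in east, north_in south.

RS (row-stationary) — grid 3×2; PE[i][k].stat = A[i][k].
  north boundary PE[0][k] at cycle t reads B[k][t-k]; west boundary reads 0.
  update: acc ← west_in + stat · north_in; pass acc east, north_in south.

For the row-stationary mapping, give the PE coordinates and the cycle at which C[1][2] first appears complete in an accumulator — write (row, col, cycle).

Under RS, C[1][2] lands at PE[1][1]:
  0: (1,1).acc=0  regs=<0,0>
  1: (1,1).acc=0  regs=<0,0>
  2: (1,1).acc=57  regs=<57,5>
  3: (1,1).acc=49  regs=<49,5>
  4: (1,1).acc=80  regs=<80,8>

(row, col, cycle) = (1, 1, 4)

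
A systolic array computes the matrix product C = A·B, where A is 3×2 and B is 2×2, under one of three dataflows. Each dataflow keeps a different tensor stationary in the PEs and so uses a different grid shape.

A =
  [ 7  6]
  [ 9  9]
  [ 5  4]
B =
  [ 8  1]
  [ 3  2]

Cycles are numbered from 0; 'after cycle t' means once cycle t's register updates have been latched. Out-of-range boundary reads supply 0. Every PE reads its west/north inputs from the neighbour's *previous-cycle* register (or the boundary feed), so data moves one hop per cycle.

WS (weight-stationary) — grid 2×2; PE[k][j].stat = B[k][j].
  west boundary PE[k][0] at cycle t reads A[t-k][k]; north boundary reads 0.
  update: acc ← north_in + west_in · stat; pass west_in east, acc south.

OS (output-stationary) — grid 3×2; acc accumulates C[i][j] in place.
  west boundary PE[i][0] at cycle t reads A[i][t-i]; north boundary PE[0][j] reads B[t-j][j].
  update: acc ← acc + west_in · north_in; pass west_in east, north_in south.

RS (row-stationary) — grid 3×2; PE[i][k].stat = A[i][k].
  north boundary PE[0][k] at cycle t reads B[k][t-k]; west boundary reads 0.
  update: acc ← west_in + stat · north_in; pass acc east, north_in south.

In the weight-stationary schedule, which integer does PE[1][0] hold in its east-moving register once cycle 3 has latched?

WS on a 2×2 grid — tracing PE[1][0] and its feeders:
  c0 r0c0: 56 / 7 / 56
  c0 r1c0: 0 / 0 / 0
  c1 r0c0: 72 / 9 / 72
  c1 r1c0: 74 / 6 / 74
  c2 r0c0: 40 / 5 / 40
  c2 r1c0: 99 / 9 / 99
  c3 r0c0: 0 / 0 / 0
  c3 r1c0: 52 / 4 / 52

register = 4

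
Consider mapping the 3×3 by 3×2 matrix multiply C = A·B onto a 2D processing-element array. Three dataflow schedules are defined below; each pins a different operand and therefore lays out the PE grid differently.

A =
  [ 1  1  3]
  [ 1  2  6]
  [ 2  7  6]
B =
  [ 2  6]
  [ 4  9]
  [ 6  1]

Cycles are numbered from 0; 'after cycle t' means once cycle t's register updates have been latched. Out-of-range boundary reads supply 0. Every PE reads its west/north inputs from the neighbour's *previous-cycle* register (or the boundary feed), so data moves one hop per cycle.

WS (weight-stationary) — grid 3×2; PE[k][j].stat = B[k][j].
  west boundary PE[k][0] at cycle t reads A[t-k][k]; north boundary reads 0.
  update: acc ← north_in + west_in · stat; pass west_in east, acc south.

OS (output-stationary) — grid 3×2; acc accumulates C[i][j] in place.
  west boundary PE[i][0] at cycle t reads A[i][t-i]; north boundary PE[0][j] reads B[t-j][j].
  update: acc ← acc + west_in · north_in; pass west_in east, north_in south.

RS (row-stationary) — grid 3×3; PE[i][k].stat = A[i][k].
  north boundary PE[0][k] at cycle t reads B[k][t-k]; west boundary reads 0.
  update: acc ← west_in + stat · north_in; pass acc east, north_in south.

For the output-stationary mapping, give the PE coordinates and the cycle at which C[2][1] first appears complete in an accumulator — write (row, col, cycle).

(row, col, cycle) = (2, 1, 5)

OS: C[2][1] accumulates in PE[2][1]:
  after 0 — PE[2][1] acc=0, pass-E 0, pass-S 0
  after 1 — PE[2][1] acc=0, pass-E 0, pass-S 0
  after 2 — PE[2][1] acc=0, pass-E 0, pass-S 0
  after 3 — PE[2][1] acc=12, pass-E 2, pass-S 6
  after 4 — PE[2][1] acc=75, pass-E 7, pass-S 9
  after 5 — PE[2][1] acc=81, pass-E 6, pass-S 1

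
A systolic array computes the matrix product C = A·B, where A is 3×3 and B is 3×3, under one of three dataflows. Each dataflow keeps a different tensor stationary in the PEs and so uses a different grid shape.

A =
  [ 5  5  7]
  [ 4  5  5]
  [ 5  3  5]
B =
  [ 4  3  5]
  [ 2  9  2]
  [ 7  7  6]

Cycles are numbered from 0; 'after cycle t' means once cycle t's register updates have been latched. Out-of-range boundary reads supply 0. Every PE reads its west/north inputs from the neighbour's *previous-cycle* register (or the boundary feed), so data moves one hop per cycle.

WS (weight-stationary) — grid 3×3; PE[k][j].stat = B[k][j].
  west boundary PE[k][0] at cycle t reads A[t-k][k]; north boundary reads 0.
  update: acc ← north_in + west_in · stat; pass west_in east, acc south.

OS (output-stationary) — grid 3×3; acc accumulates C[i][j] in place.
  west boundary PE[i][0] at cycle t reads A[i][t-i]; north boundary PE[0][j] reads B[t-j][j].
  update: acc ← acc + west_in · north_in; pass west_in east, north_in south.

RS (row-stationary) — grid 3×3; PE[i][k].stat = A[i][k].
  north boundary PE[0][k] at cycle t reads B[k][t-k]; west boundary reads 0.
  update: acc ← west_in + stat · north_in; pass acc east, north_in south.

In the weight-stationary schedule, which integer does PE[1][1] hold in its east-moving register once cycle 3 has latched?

WS 3×3: PE[1][1] cycle-by-cycle (with neighbour feeds):
  cycle 0: PE[0][1] → acc 0, east 0, south 0
  cycle 0: PE[1][0] → acc 0, east 0, south 0
  cycle 0: PE[1][1] → acc 0, east 0, south 0
  cycle 1: PE[0][1] → acc 15, east 5, south 15
  cycle 1: PE[1][0] → acc 30, east 5, south 30
  cycle 1: PE[1][1] → acc 0, east 0, south 0
  cycle 2: PE[0][1] → acc 12, east 4, south 12
  cycle 2: PE[1][0] → acc 26, east 5, south 26
  cycle 2: PE[1][1] → acc 60, east 5, south 60
  cycle 3: PE[0][1] → acc 15, east 5, south 15
  cycle 3: PE[1][0] → acc 26, east 3, south 26
  cycle 3: PE[1][1] → acc 57, east 5, south 57

register = 5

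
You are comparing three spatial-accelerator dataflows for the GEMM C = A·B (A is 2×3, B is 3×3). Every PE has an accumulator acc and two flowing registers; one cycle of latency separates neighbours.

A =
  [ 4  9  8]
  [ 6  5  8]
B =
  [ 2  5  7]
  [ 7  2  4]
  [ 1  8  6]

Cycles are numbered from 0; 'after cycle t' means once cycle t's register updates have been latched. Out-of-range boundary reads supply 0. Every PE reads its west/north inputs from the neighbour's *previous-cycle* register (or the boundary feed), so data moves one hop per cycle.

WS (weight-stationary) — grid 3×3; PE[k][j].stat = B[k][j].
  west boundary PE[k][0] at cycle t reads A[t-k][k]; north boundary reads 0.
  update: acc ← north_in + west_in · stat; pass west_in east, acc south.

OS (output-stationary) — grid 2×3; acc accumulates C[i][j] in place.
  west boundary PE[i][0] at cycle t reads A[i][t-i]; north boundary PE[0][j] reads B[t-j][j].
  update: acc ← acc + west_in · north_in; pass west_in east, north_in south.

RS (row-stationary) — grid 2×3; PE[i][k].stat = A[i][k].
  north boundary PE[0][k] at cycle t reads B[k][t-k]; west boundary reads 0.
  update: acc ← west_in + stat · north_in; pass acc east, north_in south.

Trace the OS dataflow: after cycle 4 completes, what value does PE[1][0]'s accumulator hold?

OS 2×3: PE[1][0] cycle-by-cycle (with neighbour feeds):
  [0] (0,0) acc=8 (h:4 v:2)
  [0] (1,0) acc=0 (h:0 v:0)
  [1] (0,0) acc=71 (h:9 v:7)
  [1] (1,0) acc=12 (h:6 v:2)
  [2] (0,0) acc=79 (h:8 v:1)
  [2] (1,0) acc=47 (h:5 v:7)
  [3] (0,0) acc=79 (h:0 v:0)
  [3] (1,0) acc=55 (h:8 v:1)
  [4] (0,0) acc=79 (h:0 v:0)
  [4] (1,0) acc=55 (h:0 v:0)

PE[1][0].acc = 55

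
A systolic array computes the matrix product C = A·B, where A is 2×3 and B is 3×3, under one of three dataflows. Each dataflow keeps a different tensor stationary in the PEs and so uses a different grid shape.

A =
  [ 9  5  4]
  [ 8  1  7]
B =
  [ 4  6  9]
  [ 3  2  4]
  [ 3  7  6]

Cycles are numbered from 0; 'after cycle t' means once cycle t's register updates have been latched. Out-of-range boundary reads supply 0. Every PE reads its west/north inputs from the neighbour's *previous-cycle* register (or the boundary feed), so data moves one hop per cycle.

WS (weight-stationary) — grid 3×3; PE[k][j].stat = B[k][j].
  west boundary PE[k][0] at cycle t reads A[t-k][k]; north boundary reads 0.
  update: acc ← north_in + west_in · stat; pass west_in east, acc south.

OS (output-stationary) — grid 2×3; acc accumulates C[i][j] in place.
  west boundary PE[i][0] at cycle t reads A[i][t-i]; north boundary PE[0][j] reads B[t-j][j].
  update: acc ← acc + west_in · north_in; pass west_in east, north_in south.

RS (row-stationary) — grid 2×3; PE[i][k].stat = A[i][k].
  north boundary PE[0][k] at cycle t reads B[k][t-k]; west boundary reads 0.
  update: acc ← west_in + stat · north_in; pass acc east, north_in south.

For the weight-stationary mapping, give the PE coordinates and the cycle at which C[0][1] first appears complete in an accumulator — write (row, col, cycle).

(row, col, cycle) = (2, 1, 3)

WS: C[0][1] accumulates in PE[2][1]:
  step 0 · PE2,1: acc=0; fwd→0 fwd↓0
  step 1 · PE2,1: acc=0; fwd→0 fwd↓0
  step 2 · PE2,1: acc=0; fwd→0 fwd↓0
  step 3 · PE2,1: acc=92; fwd→4 fwd↓92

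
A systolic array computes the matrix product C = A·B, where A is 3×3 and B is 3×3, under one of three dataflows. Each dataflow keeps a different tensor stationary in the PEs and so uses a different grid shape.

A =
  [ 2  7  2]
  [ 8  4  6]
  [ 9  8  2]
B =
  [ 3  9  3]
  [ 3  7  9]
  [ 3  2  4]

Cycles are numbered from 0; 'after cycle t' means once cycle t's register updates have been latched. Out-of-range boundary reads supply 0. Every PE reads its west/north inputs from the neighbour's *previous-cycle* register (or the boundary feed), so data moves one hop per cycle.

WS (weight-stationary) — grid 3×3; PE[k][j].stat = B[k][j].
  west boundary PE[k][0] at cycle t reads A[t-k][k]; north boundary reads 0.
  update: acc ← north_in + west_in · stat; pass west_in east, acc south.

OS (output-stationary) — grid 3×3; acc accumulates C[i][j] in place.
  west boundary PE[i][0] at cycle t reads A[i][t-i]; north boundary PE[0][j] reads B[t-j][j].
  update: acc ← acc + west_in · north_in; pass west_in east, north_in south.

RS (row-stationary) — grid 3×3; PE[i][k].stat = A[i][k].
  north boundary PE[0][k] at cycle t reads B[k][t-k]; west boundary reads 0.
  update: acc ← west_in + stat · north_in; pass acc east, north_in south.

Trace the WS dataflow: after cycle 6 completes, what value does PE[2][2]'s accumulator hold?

WS on a 3×3 grid — tracing PE[2][2] and its feeders:
  cycle 0: PE[1][2] → acc 0, east 0, south 0
  cycle 0: PE[2][1] → acc 0, east 0, south 0
  cycle 0: PE[2][2] → acc 0, east 0, south 0
  cycle 1: PE[1][2] → acc 0, east 0, south 0
  cycle 1: PE[2][1] → acc 0, east 0, south 0
  cycle 1: PE[2][2] → acc 0, east 0, south 0
  cycle 2: PE[1][2] → acc 0, east 0, south 0
  cycle 2: PE[2][1] → acc 0, east 0, south 0
  cycle 2: PE[2][2] → acc 0, east 0, south 0
  cycle 3: PE[1][2] → acc 69, east 7, south 69
  cycle 3: PE[2][1] → acc 71, east 2, south 71
  cycle 3: PE[2][2] → acc 0, east 0, south 0
  cycle 4: PE[1][2] → acc 60, east 4, south 60
  cycle 4: PE[2][1] → acc 112, east 6, south 112
  cycle 4: PE[2][2] → acc 77, east 2, south 77
  cycle 5: PE[1][2] → acc 99, east 8, south 99
  cycle 5: PE[2][1] → acc 141, east 2, south 141
  cycle 5: PE[2][2] → acc 84, east 6, south 84
  cycle 6: PE[1][2] → acc 0, east 0, south 0
  cycle 6: PE[2][1] → acc 0, east 0, south 0
  cycle 6: PE[2][2] → acc 107, east 2, south 107

PE[2][2].acc = 107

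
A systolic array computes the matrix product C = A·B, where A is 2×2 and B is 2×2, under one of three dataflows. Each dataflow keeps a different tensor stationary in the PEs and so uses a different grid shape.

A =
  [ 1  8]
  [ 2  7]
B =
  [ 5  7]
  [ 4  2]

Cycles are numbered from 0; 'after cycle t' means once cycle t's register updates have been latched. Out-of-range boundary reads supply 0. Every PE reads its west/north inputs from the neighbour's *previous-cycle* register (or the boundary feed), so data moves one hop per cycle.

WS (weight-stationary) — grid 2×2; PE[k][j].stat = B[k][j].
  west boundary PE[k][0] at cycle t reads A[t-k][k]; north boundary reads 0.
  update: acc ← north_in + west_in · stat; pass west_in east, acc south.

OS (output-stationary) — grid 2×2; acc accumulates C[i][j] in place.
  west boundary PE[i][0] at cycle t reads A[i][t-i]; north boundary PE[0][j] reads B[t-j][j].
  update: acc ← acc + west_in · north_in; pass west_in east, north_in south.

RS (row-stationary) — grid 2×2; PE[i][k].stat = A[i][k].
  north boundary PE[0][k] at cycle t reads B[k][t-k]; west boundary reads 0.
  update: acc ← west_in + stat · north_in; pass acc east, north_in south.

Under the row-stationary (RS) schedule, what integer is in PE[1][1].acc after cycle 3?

PE[1][1].acc = 28

RS 2×2: PE[1][1] cycle-by-cycle (with neighbour feeds):
  cycle 0: PE[0][1] → acc 0, east 0, south 0
  cycle 0: PE[1][0] → acc 0, east 0, south 0
  cycle 0: PE[1][1] → acc 0, east 0, south 0
  cycle 1: PE[0][1] → acc 37, east 37, south 4
  cycle 1: PE[1][0] → acc 10, east 10, south 5
  cycle 1: PE[1][1] → acc 0, east 0, south 0
  cycle 2: PE[0][1] → acc 23, east 23, south 2
  cycle 2: PE[1][0] → acc 14, east 14, south 7
  cycle 2: PE[1][1] → acc 38, east 38, south 4
  cycle 3: PE[0][1] → acc 0, east 0, south 0
  cycle 3: PE[1][0] → acc 0, east 0, south 0
  cycle 3: PE[1][1] → acc 28, east 28, south 2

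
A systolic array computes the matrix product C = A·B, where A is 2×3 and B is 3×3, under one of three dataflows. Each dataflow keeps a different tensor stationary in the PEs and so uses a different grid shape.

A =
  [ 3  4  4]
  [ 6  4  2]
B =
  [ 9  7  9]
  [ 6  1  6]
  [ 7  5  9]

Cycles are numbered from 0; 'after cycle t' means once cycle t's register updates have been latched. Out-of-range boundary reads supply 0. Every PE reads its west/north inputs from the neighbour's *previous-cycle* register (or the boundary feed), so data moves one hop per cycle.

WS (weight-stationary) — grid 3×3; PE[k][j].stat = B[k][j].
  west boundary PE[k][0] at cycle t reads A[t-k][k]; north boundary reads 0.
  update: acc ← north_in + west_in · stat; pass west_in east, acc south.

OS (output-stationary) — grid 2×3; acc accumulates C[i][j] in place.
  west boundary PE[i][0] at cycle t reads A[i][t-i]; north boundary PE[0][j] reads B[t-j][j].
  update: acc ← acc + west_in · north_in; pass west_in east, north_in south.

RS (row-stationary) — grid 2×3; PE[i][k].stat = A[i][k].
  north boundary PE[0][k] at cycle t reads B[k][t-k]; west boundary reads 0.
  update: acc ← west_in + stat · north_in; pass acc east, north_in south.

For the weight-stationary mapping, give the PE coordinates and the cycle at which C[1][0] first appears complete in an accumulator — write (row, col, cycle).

WS: C[1][0] accumulates in PE[2][0]:
  after 0 — PE[2][0] acc=0, pass-E 0, pass-S 0
  after 1 — PE[2][0] acc=0, pass-E 0, pass-S 0
  after 2 — PE[2][0] acc=79, pass-E 4, pass-S 79
  after 3 — PE[2][0] acc=92, pass-E 2, pass-S 92

(row, col, cycle) = (2, 0, 3)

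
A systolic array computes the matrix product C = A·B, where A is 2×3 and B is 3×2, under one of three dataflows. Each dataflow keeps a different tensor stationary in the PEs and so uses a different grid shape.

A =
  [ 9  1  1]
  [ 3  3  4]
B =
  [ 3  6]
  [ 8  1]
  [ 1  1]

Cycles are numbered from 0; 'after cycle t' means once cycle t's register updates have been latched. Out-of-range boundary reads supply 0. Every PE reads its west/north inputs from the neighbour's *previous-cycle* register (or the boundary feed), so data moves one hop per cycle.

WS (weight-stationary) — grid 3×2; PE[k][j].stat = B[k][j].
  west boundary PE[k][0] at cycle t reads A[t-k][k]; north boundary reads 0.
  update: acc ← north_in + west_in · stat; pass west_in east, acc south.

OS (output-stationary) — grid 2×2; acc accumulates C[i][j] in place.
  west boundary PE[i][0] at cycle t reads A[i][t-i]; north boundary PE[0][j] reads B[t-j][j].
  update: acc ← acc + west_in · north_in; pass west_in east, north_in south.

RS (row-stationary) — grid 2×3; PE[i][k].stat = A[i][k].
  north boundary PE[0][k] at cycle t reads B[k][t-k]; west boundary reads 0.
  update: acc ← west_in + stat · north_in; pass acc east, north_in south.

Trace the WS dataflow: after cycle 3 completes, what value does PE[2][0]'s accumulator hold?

PE[2][0].acc = 37

WS on a 3×2 grid — tracing PE[2][0] and its feeders:
  0: (1,0).acc=0  regs=<0,0>
  0: (2,0).acc=0  regs=<0,0>
  1: (1,0).acc=35  regs=<1,35>
  1: (2,0).acc=0  regs=<0,0>
  2: (1,0).acc=33  regs=<3,33>
  2: (2,0).acc=36  regs=<1,36>
  3: (1,0).acc=0  regs=<0,0>
  3: (2,0).acc=37  regs=<4,37>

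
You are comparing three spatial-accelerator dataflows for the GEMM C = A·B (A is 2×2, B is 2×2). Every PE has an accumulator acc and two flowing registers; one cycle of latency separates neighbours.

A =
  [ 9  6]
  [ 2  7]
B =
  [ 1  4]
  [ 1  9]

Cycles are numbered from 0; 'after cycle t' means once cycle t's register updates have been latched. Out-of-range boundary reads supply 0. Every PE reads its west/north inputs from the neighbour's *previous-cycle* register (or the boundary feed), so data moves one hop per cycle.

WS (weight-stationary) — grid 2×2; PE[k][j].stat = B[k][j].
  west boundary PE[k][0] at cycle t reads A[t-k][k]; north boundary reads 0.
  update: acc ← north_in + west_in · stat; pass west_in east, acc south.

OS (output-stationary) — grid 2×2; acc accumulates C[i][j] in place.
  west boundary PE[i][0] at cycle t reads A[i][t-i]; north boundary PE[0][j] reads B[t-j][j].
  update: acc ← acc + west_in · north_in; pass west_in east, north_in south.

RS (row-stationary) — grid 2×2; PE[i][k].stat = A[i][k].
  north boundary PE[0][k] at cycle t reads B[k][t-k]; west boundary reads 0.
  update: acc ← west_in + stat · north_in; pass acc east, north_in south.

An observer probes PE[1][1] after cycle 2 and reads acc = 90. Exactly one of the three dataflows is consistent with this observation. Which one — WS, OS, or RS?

dataflow = WS

Under WS (2×2), PE[1][1]:
  c0 r1c1: 0 / 0 / 0
  c1 r1c1: 0 / 0 / 0
  c2 r1c1: 90 / 6 / 90
Under OS (2×2), PE[1][1]:
  c0 r1c1: 0 / 0 / 0
  c1 r1c1: 0 / 0 / 0
  c2 r1c1: 8 / 2 / 4
Under RS (2×2), PE[1][1]:
  c0 r1c1: 0 / 0 / 0
  c1 r1c1: 0 / 0 / 0
  c2 r1c1: 9 / 9 / 1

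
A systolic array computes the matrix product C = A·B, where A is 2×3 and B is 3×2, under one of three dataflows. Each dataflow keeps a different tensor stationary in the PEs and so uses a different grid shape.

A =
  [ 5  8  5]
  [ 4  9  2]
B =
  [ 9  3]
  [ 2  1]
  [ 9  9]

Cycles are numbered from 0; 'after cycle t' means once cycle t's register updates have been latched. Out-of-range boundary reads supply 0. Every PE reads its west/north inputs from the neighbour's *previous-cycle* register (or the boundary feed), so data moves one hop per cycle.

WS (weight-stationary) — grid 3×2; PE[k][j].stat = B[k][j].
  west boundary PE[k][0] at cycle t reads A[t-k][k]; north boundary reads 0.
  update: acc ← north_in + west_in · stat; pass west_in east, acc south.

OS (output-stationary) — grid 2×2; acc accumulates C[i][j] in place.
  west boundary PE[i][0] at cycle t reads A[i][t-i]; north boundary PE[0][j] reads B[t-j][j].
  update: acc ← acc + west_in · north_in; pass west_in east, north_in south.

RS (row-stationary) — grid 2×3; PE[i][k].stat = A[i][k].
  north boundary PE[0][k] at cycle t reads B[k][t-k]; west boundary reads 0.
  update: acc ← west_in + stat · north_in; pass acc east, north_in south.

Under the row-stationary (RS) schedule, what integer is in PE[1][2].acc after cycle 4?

RS 2×3: PE[1][2] cycle-by-cycle (with neighbour feeds):
  [0] (0,2) acc=0 (h:0 v:0)
  [0] (1,1) acc=0 (h:0 v:0)
  [0] (1,2) acc=0 (h:0 v:0)
  [1] (0,2) acc=0 (h:0 v:0)
  [1] (1,1) acc=0 (h:0 v:0)
  [1] (1,2) acc=0 (h:0 v:0)
  [2] (0,2) acc=106 (h:106 v:9)
  [2] (1,1) acc=54 (h:54 v:2)
  [2] (1,2) acc=0 (h:0 v:0)
  [3] (0,2) acc=68 (h:68 v:9)
  [3] (1,1) acc=21 (h:21 v:1)
  [3] (1,2) acc=72 (h:72 v:9)
  [4] (0,2) acc=0 (h:0 v:0)
  [4] (1,1) acc=0 (h:0 v:0)
  [4] (1,2) acc=39 (h:39 v:9)

PE[1][2].acc = 39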